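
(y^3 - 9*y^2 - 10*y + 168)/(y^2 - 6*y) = y - 3 - 28/y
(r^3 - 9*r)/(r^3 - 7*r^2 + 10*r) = (r^2 - 9)/(r^2 - 7*r + 10)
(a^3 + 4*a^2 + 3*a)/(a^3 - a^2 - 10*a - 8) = a*(a + 3)/(a^2 - 2*a - 8)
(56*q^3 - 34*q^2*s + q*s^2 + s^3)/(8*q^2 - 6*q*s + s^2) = 7*q + s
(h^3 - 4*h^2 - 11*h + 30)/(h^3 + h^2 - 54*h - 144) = (h^2 - 7*h + 10)/(h^2 - 2*h - 48)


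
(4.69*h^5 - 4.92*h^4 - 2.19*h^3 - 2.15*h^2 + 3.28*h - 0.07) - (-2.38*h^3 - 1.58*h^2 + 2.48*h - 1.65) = 4.69*h^5 - 4.92*h^4 + 0.19*h^3 - 0.57*h^2 + 0.8*h + 1.58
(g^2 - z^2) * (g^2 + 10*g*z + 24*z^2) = g^4 + 10*g^3*z + 23*g^2*z^2 - 10*g*z^3 - 24*z^4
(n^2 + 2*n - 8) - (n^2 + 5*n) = -3*n - 8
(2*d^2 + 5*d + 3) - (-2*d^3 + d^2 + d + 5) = 2*d^3 + d^2 + 4*d - 2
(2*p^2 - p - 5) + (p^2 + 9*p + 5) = 3*p^2 + 8*p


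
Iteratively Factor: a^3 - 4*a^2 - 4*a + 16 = (a + 2)*(a^2 - 6*a + 8) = (a - 4)*(a + 2)*(a - 2)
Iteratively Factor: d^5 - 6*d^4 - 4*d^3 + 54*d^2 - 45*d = (d - 1)*(d^4 - 5*d^3 - 9*d^2 + 45*d) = d*(d - 1)*(d^3 - 5*d^2 - 9*d + 45) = d*(d - 3)*(d - 1)*(d^2 - 2*d - 15) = d*(d - 5)*(d - 3)*(d - 1)*(d + 3)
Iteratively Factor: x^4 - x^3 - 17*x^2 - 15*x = (x + 3)*(x^3 - 4*x^2 - 5*x) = (x + 1)*(x + 3)*(x^2 - 5*x) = (x - 5)*(x + 1)*(x + 3)*(x)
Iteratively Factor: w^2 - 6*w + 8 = (w - 4)*(w - 2)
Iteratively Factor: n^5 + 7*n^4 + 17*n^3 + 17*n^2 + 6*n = (n + 1)*(n^4 + 6*n^3 + 11*n^2 + 6*n) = (n + 1)*(n + 3)*(n^3 + 3*n^2 + 2*n) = n*(n + 1)*(n + 3)*(n^2 + 3*n + 2) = n*(n + 1)*(n + 2)*(n + 3)*(n + 1)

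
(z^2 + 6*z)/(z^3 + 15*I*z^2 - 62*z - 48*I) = z*(z + 6)/(z^3 + 15*I*z^2 - 62*z - 48*I)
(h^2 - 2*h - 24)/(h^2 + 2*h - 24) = (h^2 - 2*h - 24)/(h^2 + 2*h - 24)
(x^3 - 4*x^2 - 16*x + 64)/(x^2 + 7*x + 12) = (x^2 - 8*x + 16)/(x + 3)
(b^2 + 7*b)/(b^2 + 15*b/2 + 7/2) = 2*b/(2*b + 1)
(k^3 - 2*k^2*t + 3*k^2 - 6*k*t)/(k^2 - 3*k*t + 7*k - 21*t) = k*(k^2 - 2*k*t + 3*k - 6*t)/(k^2 - 3*k*t + 7*k - 21*t)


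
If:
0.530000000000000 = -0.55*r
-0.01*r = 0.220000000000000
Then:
No Solution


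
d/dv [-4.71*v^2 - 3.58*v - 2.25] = -9.42*v - 3.58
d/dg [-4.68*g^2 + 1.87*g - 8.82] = 1.87 - 9.36*g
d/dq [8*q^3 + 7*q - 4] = 24*q^2 + 7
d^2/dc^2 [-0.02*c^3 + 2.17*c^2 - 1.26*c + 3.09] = 4.34 - 0.12*c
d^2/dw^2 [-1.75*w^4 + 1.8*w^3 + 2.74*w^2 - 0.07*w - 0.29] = -21.0*w^2 + 10.8*w + 5.48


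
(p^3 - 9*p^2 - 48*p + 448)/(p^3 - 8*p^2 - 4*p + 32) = (p^2 - p - 56)/(p^2 - 4)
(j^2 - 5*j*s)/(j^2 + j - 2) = j*(j - 5*s)/(j^2 + j - 2)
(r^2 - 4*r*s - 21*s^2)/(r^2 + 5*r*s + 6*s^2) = (r - 7*s)/(r + 2*s)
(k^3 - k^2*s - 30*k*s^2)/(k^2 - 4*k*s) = (k^2 - k*s - 30*s^2)/(k - 4*s)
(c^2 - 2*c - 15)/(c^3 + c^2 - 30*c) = (c + 3)/(c*(c + 6))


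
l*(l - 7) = l^2 - 7*l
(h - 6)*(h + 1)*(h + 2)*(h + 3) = h^4 - 25*h^2 - 60*h - 36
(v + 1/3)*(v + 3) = v^2 + 10*v/3 + 1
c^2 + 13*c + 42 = (c + 6)*(c + 7)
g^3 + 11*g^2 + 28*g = g*(g + 4)*(g + 7)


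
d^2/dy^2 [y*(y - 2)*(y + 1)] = 6*y - 2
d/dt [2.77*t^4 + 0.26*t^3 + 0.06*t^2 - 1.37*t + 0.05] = 11.08*t^3 + 0.78*t^2 + 0.12*t - 1.37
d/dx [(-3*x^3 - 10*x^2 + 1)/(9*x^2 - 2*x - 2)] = (-27*x^4 + 12*x^3 + 38*x^2 + 22*x + 2)/(81*x^4 - 36*x^3 - 32*x^2 + 8*x + 4)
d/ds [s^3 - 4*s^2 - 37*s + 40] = 3*s^2 - 8*s - 37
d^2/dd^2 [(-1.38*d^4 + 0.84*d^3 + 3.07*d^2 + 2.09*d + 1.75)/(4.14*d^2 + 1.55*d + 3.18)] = (-47.305296*d^6 - 53.13276*d^5 - 128.900556*d^4 - 94.670508*d^3 - 205.156368*d^2 - 46.746612*d + 3.817466)/(70.957944*d^6 + 79.69914*d^5 + 193.350834*d^4 + 126.160235*d^3 + 148.515858*d^2 + 47.02266*d + 32.157432)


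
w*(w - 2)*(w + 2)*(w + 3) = w^4 + 3*w^3 - 4*w^2 - 12*w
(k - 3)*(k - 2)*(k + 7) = k^3 + 2*k^2 - 29*k + 42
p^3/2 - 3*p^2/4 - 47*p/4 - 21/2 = (p/2 + 1/2)*(p - 6)*(p + 7/2)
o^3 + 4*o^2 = o^2*(o + 4)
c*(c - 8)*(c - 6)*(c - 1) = c^4 - 15*c^3 + 62*c^2 - 48*c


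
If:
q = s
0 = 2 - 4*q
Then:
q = 1/2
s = 1/2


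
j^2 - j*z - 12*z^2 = (j - 4*z)*(j + 3*z)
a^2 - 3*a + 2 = (a - 2)*(a - 1)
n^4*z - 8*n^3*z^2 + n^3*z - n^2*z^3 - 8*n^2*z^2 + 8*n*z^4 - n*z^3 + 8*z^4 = (n - 8*z)*(n - z)*(n + z)*(n*z + z)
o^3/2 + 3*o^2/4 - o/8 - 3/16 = (o/2 + 1/4)*(o - 1/2)*(o + 3/2)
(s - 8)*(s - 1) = s^2 - 9*s + 8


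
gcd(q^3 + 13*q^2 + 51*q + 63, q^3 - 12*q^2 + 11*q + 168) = q + 3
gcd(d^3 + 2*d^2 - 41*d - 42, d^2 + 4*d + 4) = 1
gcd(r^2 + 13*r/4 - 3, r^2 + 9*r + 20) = r + 4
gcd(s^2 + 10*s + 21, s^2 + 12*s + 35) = s + 7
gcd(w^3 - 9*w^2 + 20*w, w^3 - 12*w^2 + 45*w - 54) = 1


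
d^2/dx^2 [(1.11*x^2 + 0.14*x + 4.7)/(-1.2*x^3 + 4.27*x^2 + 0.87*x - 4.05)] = (-3.1968*x^6 - 1.20960000000002*x^5 - 83.86488*x^4 + 463.698746*x^3 - 591.73689*x^2 + 17.76528*x - 207.07389)/(1.728*x^9 - 18.4464*x^8 + 61.88004*x^7 - 33.611203*x^6 - 169.376229*x^5 + 186.464646*x^4 + 148.662567*x^3 - 200.91969*x^2 - 42.810525*x + 66.430125)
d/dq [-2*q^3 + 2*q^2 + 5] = 2*q*(2 - 3*q)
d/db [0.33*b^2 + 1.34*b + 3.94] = 0.66*b + 1.34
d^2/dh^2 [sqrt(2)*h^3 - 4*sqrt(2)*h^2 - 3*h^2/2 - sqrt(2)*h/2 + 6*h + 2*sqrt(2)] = 6*sqrt(2)*h - 8*sqrt(2) - 3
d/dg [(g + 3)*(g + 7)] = 2*g + 10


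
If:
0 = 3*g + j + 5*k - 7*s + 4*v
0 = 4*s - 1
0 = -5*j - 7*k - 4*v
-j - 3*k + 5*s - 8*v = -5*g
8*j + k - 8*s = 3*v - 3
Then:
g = 829/1692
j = 281/1692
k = -17/36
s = 1/4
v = 349/564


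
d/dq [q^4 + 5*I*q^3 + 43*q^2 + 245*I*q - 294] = 4*q^3 + 15*I*q^2 + 86*q + 245*I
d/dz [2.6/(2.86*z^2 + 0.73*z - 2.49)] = (-14.872*z - 1.898)/(2.86*z^2 + 0.73*z - 2.49)^2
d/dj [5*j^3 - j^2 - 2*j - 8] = 15*j^2 - 2*j - 2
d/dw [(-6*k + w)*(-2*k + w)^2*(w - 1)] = (2*k - w)*((-6*k + w)*(2*k - w) + (2*k - w)*(w - 1) + 2*(6*k - w)*(w - 1))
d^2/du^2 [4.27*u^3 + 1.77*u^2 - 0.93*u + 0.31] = 25.62*u + 3.54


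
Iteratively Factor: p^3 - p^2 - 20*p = (p - 5)*(p^2 + 4*p) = (p - 5)*(p + 4)*(p)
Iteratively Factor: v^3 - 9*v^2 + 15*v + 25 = (v - 5)*(v^2 - 4*v - 5) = (v - 5)^2*(v + 1)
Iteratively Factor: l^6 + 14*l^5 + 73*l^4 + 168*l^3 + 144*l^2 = (l + 3)*(l^5 + 11*l^4 + 40*l^3 + 48*l^2) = l*(l + 3)*(l^4 + 11*l^3 + 40*l^2 + 48*l) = l^2*(l + 3)*(l^3 + 11*l^2 + 40*l + 48) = l^2*(l + 3)*(l + 4)*(l^2 + 7*l + 12) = l^2*(l + 3)*(l + 4)^2*(l + 3)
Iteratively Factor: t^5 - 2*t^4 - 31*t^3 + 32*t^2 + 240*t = (t - 5)*(t^4 + 3*t^3 - 16*t^2 - 48*t) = (t - 5)*(t + 3)*(t^3 - 16*t) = (t - 5)*(t + 3)*(t + 4)*(t^2 - 4*t) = t*(t - 5)*(t + 3)*(t + 4)*(t - 4)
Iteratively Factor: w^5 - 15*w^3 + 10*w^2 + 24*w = (w + 4)*(w^4 - 4*w^3 + w^2 + 6*w) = (w - 3)*(w + 4)*(w^3 - w^2 - 2*w) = (w - 3)*(w + 1)*(w + 4)*(w^2 - 2*w) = (w - 3)*(w - 2)*(w + 1)*(w + 4)*(w)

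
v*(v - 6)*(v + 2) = v^3 - 4*v^2 - 12*v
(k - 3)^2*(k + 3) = k^3 - 3*k^2 - 9*k + 27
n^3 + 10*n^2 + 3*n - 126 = (n - 3)*(n + 6)*(n + 7)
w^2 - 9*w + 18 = (w - 6)*(w - 3)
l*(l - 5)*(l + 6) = l^3 + l^2 - 30*l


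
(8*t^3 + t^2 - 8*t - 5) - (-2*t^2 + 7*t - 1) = 8*t^3 + 3*t^2 - 15*t - 4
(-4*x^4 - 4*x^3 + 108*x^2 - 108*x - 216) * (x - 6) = -4*x^5 + 20*x^4 + 132*x^3 - 756*x^2 + 432*x + 1296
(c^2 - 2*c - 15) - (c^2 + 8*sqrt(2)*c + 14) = -8*sqrt(2)*c - 2*c - 29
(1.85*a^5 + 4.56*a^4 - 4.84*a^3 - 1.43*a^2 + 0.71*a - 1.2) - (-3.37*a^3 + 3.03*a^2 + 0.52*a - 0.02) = 1.85*a^5 + 4.56*a^4 - 1.47*a^3 - 4.46*a^2 + 0.19*a - 1.18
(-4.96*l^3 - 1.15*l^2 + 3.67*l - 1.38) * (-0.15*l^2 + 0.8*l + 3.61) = 0.744*l^5 - 3.7955*l^4 - 19.3761*l^3 - 1.0085*l^2 + 12.1447*l - 4.9818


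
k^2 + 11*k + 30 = (k + 5)*(k + 6)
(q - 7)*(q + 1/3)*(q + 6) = q^3 - 2*q^2/3 - 127*q/3 - 14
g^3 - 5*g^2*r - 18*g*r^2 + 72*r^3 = (g - 6*r)*(g - 3*r)*(g + 4*r)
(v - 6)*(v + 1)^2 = v^3 - 4*v^2 - 11*v - 6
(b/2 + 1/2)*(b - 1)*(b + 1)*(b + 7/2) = b^4/2 + 9*b^3/4 + 5*b^2/4 - 9*b/4 - 7/4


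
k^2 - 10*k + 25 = (k - 5)^2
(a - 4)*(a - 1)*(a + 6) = a^3 + a^2 - 26*a + 24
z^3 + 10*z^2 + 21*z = z*(z + 3)*(z + 7)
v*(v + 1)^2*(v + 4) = v^4 + 6*v^3 + 9*v^2 + 4*v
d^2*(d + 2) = d^3 + 2*d^2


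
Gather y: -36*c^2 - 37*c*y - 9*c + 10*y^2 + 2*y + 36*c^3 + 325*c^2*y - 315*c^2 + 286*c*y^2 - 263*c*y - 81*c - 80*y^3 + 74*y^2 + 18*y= 36*c^3 - 351*c^2 - 90*c - 80*y^3 + y^2*(286*c + 84) + y*(325*c^2 - 300*c + 20)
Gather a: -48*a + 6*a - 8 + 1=-42*a - 7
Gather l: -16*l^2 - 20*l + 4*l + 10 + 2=-16*l^2 - 16*l + 12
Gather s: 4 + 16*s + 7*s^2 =7*s^2 + 16*s + 4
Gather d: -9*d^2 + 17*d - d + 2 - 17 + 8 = -9*d^2 + 16*d - 7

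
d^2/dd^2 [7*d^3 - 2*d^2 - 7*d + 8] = 42*d - 4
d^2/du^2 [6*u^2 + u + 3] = 12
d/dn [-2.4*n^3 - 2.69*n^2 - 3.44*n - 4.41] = -7.2*n^2 - 5.38*n - 3.44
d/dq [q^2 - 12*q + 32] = 2*q - 12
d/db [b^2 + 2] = 2*b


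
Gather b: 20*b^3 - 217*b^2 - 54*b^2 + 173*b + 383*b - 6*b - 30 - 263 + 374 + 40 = 20*b^3 - 271*b^2 + 550*b + 121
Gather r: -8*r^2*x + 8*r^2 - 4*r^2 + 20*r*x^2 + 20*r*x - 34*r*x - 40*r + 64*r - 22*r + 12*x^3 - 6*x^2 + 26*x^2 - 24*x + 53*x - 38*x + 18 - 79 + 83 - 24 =r^2*(4 - 8*x) + r*(20*x^2 - 14*x + 2) + 12*x^3 + 20*x^2 - 9*x - 2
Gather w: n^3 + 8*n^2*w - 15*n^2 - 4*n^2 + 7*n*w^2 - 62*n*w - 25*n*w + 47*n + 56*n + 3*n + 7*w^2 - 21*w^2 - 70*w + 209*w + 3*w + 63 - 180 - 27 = n^3 - 19*n^2 + 106*n + w^2*(7*n - 14) + w*(8*n^2 - 87*n + 142) - 144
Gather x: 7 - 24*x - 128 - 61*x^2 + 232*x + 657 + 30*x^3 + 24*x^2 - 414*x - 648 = 30*x^3 - 37*x^2 - 206*x - 112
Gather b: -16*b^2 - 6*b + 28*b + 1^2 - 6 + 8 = -16*b^2 + 22*b + 3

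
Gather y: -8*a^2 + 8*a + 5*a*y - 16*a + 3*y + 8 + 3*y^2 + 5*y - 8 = -8*a^2 - 8*a + 3*y^2 + y*(5*a + 8)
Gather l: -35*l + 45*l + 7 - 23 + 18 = 10*l + 2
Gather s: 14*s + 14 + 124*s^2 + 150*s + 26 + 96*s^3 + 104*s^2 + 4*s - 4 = 96*s^3 + 228*s^2 + 168*s + 36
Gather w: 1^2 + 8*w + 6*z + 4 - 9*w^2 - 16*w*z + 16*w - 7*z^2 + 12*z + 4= -9*w^2 + w*(24 - 16*z) - 7*z^2 + 18*z + 9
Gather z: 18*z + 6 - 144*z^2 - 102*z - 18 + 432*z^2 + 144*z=288*z^2 + 60*z - 12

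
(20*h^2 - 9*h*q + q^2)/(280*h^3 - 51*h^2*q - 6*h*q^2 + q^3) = (-4*h + q)/(-56*h^2 - h*q + q^2)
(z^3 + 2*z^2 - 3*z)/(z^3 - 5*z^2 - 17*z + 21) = z/(z - 7)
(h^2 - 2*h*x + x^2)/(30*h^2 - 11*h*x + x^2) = (h^2 - 2*h*x + x^2)/(30*h^2 - 11*h*x + x^2)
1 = 1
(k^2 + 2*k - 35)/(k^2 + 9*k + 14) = (k - 5)/(k + 2)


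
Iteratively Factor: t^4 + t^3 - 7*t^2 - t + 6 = (t - 2)*(t^3 + 3*t^2 - t - 3) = (t - 2)*(t + 3)*(t^2 - 1) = (t - 2)*(t - 1)*(t + 3)*(t + 1)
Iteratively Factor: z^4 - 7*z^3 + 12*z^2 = (z - 3)*(z^3 - 4*z^2) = z*(z - 3)*(z^2 - 4*z) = z^2*(z - 3)*(z - 4)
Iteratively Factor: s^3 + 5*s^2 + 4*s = (s + 4)*(s^2 + s) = s*(s + 4)*(s + 1)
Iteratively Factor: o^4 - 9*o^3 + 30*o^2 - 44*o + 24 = (o - 2)*(o^3 - 7*o^2 + 16*o - 12) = (o - 3)*(o - 2)*(o^2 - 4*o + 4) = (o - 3)*(o - 2)^2*(o - 2)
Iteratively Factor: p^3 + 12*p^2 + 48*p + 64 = (p + 4)*(p^2 + 8*p + 16) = (p + 4)^2*(p + 4)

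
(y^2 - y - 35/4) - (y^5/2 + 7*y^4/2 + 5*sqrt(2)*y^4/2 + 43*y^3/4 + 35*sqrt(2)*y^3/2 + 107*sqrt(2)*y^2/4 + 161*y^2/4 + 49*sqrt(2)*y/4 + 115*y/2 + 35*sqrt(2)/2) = -y^5/2 - 5*sqrt(2)*y^4/2 - 7*y^4/2 - 35*sqrt(2)*y^3/2 - 43*y^3/4 - 157*y^2/4 - 107*sqrt(2)*y^2/4 - 117*y/2 - 49*sqrt(2)*y/4 - 35*sqrt(2)/2 - 35/4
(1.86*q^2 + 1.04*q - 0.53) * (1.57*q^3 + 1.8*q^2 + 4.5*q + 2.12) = 2.9202*q^5 + 4.9808*q^4 + 9.4099*q^3 + 7.6692*q^2 - 0.1802*q - 1.1236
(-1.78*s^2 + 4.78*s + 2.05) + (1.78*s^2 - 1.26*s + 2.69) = 3.52*s + 4.74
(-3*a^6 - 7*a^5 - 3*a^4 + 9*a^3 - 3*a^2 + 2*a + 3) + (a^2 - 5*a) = -3*a^6 - 7*a^5 - 3*a^4 + 9*a^3 - 2*a^2 - 3*a + 3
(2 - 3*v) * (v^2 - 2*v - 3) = -3*v^3 + 8*v^2 + 5*v - 6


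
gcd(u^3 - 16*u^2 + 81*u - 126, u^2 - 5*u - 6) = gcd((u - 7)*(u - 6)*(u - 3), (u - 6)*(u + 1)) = u - 6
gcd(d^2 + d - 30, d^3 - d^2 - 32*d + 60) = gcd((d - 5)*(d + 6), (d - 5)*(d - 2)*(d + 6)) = d^2 + d - 30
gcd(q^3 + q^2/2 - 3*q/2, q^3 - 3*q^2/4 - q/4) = q^2 - q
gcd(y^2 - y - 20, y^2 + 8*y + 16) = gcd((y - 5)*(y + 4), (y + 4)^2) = y + 4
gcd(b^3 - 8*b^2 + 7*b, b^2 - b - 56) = 1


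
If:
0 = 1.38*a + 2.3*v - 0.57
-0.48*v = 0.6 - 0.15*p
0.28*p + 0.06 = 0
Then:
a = 2.61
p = -0.21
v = -1.32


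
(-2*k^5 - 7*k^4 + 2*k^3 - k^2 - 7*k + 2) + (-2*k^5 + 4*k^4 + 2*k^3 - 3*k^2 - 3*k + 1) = -4*k^5 - 3*k^4 + 4*k^3 - 4*k^2 - 10*k + 3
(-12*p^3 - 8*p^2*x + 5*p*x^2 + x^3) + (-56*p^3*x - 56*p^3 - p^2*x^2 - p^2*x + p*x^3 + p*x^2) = -56*p^3*x - 68*p^3 - p^2*x^2 - 9*p^2*x + p*x^3 + 6*p*x^2 + x^3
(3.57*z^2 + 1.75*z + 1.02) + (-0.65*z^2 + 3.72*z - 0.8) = 2.92*z^2 + 5.47*z + 0.22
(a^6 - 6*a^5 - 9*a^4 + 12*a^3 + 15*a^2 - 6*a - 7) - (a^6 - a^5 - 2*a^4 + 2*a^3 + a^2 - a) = -5*a^5 - 7*a^4 + 10*a^3 + 14*a^2 - 5*a - 7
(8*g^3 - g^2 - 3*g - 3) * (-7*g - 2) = -56*g^4 - 9*g^3 + 23*g^2 + 27*g + 6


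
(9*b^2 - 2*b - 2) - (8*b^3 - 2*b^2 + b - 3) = -8*b^3 + 11*b^2 - 3*b + 1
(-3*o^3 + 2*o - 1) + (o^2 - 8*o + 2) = -3*o^3 + o^2 - 6*o + 1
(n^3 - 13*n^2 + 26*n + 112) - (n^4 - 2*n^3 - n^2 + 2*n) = -n^4 + 3*n^3 - 12*n^2 + 24*n + 112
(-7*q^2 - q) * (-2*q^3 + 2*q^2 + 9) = 14*q^5 - 12*q^4 - 2*q^3 - 63*q^2 - 9*q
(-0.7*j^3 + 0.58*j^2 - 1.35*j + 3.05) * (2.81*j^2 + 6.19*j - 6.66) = -1.967*j^5 - 2.7032*j^4 + 4.4587*j^3 - 3.6488*j^2 + 27.8705*j - 20.313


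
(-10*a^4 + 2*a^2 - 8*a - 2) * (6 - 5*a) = 50*a^5 - 60*a^4 - 10*a^3 + 52*a^2 - 38*a - 12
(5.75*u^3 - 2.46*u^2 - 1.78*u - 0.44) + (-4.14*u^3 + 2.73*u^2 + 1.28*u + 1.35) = 1.61*u^3 + 0.27*u^2 - 0.5*u + 0.91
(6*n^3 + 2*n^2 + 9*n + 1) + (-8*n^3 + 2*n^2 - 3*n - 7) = -2*n^3 + 4*n^2 + 6*n - 6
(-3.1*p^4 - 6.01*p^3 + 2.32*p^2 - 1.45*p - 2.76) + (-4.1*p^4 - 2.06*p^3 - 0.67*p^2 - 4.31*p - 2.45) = -7.2*p^4 - 8.07*p^3 + 1.65*p^2 - 5.76*p - 5.21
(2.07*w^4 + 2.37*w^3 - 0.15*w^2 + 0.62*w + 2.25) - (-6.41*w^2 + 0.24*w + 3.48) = 2.07*w^4 + 2.37*w^3 + 6.26*w^2 + 0.38*w - 1.23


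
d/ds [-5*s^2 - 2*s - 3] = -10*s - 2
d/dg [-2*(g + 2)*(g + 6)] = -4*g - 16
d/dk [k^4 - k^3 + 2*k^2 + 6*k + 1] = 4*k^3 - 3*k^2 + 4*k + 6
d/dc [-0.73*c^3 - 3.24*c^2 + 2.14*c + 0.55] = -2.19*c^2 - 6.48*c + 2.14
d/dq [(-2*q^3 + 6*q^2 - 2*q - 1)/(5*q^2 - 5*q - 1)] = (-10*q^4 + 20*q^3 - 14*q^2 - 2*q - 3)/(25*q^4 - 50*q^3 + 15*q^2 + 10*q + 1)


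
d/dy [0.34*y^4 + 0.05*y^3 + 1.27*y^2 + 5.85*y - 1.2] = 1.36*y^3 + 0.15*y^2 + 2.54*y + 5.85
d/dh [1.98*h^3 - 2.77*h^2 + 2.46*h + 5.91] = 5.94*h^2 - 5.54*h + 2.46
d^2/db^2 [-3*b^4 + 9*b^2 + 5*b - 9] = 18 - 36*b^2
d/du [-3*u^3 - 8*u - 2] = -9*u^2 - 8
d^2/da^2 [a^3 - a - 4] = 6*a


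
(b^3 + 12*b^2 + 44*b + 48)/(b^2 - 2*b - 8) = (b^2 + 10*b + 24)/(b - 4)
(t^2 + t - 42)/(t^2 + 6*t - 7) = (t - 6)/(t - 1)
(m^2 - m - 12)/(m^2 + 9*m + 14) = (m^2 - m - 12)/(m^2 + 9*m + 14)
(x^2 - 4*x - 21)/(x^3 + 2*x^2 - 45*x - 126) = 1/(x + 6)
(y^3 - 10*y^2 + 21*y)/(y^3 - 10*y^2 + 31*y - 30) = y*(y - 7)/(y^2 - 7*y + 10)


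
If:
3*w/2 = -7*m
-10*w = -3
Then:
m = -9/140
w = 3/10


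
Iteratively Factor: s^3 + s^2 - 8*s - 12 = (s + 2)*(s^2 - s - 6) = (s - 3)*(s + 2)*(s + 2)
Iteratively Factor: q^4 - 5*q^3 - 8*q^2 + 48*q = (q - 4)*(q^3 - q^2 - 12*q) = q*(q - 4)*(q^2 - q - 12) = q*(q - 4)^2*(q + 3)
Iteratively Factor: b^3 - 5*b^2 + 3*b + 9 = (b + 1)*(b^2 - 6*b + 9) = (b - 3)*(b + 1)*(b - 3)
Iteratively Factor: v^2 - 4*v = (v - 4)*(v)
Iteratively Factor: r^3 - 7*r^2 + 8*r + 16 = (r - 4)*(r^2 - 3*r - 4) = (r - 4)^2*(r + 1)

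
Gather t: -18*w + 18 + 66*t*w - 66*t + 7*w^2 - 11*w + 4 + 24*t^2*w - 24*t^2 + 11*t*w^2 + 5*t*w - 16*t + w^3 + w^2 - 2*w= t^2*(24*w - 24) + t*(11*w^2 + 71*w - 82) + w^3 + 8*w^2 - 31*w + 22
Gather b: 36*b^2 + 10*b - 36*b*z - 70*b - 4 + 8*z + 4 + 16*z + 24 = 36*b^2 + b*(-36*z - 60) + 24*z + 24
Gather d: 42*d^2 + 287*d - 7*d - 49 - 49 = 42*d^2 + 280*d - 98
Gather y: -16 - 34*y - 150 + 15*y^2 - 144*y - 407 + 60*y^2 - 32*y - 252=75*y^2 - 210*y - 825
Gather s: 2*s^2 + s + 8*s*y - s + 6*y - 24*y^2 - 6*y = 2*s^2 + 8*s*y - 24*y^2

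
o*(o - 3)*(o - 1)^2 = o^4 - 5*o^3 + 7*o^2 - 3*o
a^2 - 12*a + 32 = (a - 8)*(a - 4)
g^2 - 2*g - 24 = (g - 6)*(g + 4)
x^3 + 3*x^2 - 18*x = x*(x - 3)*(x + 6)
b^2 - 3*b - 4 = (b - 4)*(b + 1)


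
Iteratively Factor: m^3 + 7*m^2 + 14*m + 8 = (m + 4)*(m^2 + 3*m + 2) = (m + 1)*(m + 4)*(m + 2)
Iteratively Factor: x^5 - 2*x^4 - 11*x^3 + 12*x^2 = (x + 3)*(x^4 - 5*x^3 + 4*x^2) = (x - 1)*(x + 3)*(x^3 - 4*x^2) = (x - 4)*(x - 1)*(x + 3)*(x^2) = x*(x - 4)*(x - 1)*(x + 3)*(x)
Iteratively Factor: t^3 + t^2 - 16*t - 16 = (t + 1)*(t^2 - 16) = (t - 4)*(t + 1)*(t + 4)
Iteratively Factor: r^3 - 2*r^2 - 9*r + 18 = (r - 3)*(r^2 + r - 6) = (r - 3)*(r - 2)*(r + 3)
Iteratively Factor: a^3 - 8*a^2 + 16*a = (a - 4)*(a^2 - 4*a) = a*(a - 4)*(a - 4)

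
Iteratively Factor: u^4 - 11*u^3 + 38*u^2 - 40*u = (u)*(u^3 - 11*u^2 + 38*u - 40) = u*(u - 4)*(u^2 - 7*u + 10) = u*(u - 5)*(u - 4)*(u - 2)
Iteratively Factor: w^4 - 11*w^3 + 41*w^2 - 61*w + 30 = (w - 1)*(w^3 - 10*w^2 + 31*w - 30) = (w - 3)*(w - 1)*(w^2 - 7*w + 10) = (w - 5)*(w - 3)*(w - 1)*(w - 2)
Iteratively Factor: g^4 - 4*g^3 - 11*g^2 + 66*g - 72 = (g - 3)*(g^3 - g^2 - 14*g + 24) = (g - 3)*(g + 4)*(g^2 - 5*g + 6) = (g - 3)^2*(g + 4)*(g - 2)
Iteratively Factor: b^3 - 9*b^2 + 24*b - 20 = (b - 2)*(b^2 - 7*b + 10) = (b - 2)^2*(b - 5)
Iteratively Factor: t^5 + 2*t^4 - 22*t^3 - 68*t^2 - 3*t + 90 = (t - 5)*(t^4 + 7*t^3 + 13*t^2 - 3*t - 18) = (t - 5)*(t - 1)*(t^3 + 8*t^2 + 21*t + 18) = (t - 5)*(t - 1)*(t + 2)*(t^2 + 6*t + 9) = (t - 5)*(t - 1)*(t + 2)*(t + 3)*(t + 3)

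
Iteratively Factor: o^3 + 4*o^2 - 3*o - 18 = (o - 2)*(o^2 + 6*o + 9) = (o - 2)*(o + 3)*(o + 3)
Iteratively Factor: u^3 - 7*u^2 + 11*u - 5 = (u - 5)*(u^2 - 2*u + 1) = (u - 5)*(u - 1)*(u - 1)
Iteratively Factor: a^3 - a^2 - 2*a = (a + 1)*(a^2 - 2*a) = a*(a + 1)*(a - 2)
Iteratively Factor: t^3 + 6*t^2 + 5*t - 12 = (t + 3)*(t^2 + 3*t - 4) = (t - 1)*(t + 3)*(t + 4)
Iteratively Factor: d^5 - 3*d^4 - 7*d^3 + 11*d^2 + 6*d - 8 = (d - 4)*(d^4 + d^3 - 3*d^2 - d + 2) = (d - 4)*(d + 2)*(d^3 - d^2 - d + 1) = (d - 4)*(d + 1)*(d + 2)*(d^2 - 2*d + 1) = (d - 4)*(d - 1)*(d + 1)*(d + 2)*(d - 1)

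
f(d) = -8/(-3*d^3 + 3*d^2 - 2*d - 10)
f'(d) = -8*(9*d^2 - 6*d + 2)/(-3*d^3 + 3*d^2 - 2*d - 10)^2 = 8*(-9*d^2 + 6*d - 2)/(3*d^3 - 3*d^2 + 2*d + 10)^2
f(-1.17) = -6.39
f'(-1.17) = -108.99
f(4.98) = 0.03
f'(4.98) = -0.02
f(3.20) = 0.10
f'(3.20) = -0.09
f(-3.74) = -0.04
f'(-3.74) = -0.03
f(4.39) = 0.04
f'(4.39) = -0.03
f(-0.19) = 0.84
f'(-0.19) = -0.31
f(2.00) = 0.31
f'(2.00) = -0.31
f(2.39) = 0.21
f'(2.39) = -0.21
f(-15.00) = 0.00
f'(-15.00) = 0.00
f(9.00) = 0.00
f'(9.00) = 0.00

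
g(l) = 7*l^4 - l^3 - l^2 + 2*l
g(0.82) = 3.58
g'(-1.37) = -72.89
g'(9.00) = 20153.00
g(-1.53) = 36.54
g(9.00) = 45135.00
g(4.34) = 2391.56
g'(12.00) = 47930.00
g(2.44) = 232.52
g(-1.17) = 11.01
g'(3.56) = 1220.16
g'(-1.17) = -44.61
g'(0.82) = 13.78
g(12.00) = 143304.00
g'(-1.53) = -102.25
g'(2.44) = 386.01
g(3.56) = 1073.67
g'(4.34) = 2225.72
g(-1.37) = 22.61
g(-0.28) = -0.57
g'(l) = 28*l^3 - 3*l^2 - 2*l + 2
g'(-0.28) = 1.71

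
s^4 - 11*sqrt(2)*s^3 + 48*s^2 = s^2*(s - 8*sqrt(2))*(s - 3*sqrt(2))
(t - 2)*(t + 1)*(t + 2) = t^3 + t^2 - 4*t - 4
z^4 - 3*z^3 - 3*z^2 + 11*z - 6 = (z - 3)*(z - 1)^2*(z + 2)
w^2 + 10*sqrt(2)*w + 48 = (w + 4*sqrt(2))*(w + 6*sqrt(2))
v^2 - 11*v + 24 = (v - 8)*(v - 3)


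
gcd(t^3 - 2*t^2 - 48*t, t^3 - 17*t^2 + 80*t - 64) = t - 8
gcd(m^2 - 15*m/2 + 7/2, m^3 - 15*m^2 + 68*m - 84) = m - 7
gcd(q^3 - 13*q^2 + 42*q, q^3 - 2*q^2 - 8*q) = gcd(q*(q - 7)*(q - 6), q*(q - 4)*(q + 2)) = q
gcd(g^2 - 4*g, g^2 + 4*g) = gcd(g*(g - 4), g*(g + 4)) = g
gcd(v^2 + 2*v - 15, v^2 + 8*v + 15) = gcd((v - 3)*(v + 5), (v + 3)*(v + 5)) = v + 5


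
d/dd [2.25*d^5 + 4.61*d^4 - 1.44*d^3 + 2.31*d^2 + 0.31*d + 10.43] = 11.25*d^4 + 18.44*d^3 - 4.32*d^2 + 4.62*d + 0.31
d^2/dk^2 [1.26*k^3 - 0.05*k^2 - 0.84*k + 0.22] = 7.56*k - 0.1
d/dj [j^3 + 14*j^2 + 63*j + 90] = 3*j^2 + 28*j + 63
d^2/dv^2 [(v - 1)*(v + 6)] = 2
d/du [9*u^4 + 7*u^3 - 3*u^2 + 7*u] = 36*u^3 + 21*u^2 - 6*u + 7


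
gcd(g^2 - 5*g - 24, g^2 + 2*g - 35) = 1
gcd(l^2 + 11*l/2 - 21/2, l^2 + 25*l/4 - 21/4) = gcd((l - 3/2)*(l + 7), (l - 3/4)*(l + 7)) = l + 7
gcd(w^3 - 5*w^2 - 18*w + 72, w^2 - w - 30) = w - 6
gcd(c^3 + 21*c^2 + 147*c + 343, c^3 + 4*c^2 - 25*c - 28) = c + 7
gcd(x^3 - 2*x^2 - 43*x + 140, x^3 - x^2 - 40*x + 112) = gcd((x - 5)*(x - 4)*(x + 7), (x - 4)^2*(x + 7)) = x^2 + 3*x - 28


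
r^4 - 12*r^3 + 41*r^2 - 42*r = r*(r - 7)*(r - 3)*(r - 2)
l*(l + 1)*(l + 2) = l^3 + 3*l^2 + 2*l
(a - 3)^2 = a^2 - 6*a + 9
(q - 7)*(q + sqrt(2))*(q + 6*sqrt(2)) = q^3 - 7*q^2 + 7*sqrt(2)*q^2 - 49*sqrt(2)*q + 12*q - 84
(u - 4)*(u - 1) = u^2 - 5*u + 4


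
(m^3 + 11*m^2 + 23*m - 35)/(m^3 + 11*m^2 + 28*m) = (m^2 + 4*m - 5)/(m*(m + 4))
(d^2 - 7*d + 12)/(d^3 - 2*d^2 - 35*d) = (-d^2 + 7*d - 12)/(d*(-d^2 + 2*d + 35))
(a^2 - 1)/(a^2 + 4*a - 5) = (a + 1)/(a + 5)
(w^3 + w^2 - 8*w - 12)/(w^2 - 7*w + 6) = (w^3 + w^2 - 8*w - 12)/(w^2 - 7*w + 6)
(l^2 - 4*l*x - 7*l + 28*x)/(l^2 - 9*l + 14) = (l - 4*x)/(l - 2)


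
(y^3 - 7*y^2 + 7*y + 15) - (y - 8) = y^3 - 7*y^2 + 6*y + 23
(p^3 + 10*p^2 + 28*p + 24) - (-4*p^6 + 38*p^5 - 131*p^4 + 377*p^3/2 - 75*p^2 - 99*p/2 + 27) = 4*p^6 - 38*p^5 + 131*p^4 - 375*p^3/2 + 85*p^2 + 155*p/2 - 3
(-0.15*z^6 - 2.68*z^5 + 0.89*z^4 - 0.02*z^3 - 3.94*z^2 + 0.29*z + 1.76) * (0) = 0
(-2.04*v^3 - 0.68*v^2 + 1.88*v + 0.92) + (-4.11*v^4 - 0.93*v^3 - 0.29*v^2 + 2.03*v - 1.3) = -4.11*v^4 - 2.97*v^3 - 0.97*v^2 + 3.91*v - 0.38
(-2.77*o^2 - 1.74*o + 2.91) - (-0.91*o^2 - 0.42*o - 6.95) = -1.86*o^2 - 1.32*o + 9.86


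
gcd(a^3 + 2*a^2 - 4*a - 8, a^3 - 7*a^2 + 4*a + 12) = a - 2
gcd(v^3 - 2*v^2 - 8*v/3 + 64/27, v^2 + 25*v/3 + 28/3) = v + 4/3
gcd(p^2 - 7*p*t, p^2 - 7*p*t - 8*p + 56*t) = p - 7*t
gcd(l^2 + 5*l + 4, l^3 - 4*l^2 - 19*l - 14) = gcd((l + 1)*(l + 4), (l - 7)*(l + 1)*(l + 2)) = l + 1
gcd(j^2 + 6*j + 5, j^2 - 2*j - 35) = j + 5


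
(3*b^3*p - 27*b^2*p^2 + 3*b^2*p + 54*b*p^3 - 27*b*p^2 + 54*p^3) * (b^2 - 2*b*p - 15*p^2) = 3*b^5*p - 33*b^4*p^2 + 3*b^4*p + 63*b^3*p^3 - 33*b^3*p^2 + 297*b^2*p^4 + 63*b^2*p^3 - 810*b*p^5 + 297*b*p^4 - 810*p^5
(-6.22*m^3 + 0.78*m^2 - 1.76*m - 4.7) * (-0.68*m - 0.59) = 4.2296*m^4 + 3.1394*m^3 + 0.7366*m^2 + 4.2344*m + 2.773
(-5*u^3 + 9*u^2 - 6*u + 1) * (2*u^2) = -10*u^5 + 18*u^4 - 12*u^3 + 2*u^2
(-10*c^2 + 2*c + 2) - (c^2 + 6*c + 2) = -11*c^2 - 4*c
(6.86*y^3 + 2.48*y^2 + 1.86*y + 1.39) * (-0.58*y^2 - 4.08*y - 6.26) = -3.9788*y^5 - 29.4272*y^4 - 54.1408*y^3 - 23.9198*y^2 - 17.3148*y - 8.7014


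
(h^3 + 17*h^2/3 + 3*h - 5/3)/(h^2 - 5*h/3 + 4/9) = 3*(h^2 + 6*h + 5)/(3*h - 4)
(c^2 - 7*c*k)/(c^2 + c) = (c - 7*k)/(c + 1)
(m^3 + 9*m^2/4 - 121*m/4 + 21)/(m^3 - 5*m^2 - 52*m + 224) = (m - 3/4)/(m - 8)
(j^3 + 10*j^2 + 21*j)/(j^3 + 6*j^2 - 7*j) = (j + 3)/(j - 1)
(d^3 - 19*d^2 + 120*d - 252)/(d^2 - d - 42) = (d^2 - 12*d + 36)/(d + 6)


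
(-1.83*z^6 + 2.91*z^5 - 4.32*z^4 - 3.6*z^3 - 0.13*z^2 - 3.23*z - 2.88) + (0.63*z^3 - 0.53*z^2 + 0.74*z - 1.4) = -1.83*z^6 + 2.91*z^5 - 4.32*z^4 - 2.97*z^3 - 0.66*z^2 - 2.49*z - 4.28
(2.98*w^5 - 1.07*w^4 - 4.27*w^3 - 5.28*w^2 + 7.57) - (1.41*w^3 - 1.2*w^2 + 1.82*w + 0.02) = 2.98*w^5 - 1.07*w^4 - 5.68*w^3 - 4.08*w^2 - 1.82*w + 7.55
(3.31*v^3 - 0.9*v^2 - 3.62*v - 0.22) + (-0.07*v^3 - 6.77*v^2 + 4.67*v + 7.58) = 3.24*v^3 - 7.67*v^2 + 1.05*v + 7.36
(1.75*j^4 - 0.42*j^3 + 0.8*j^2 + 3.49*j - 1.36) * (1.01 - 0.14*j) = -0.245*j^5 + 1.8263*j^4 - 0.5362*j^3 + 0.3194*j^2 + 3.7153*j - 1.3736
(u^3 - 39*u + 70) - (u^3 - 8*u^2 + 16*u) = 8*u^2 - 55*u + 70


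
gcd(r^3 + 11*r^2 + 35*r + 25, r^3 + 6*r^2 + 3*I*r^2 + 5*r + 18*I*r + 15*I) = r^2 + 6*r + 5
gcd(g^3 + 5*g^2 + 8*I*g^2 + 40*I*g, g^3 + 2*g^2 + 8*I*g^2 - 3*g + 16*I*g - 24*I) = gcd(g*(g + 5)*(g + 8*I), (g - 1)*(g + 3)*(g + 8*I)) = g + 8*I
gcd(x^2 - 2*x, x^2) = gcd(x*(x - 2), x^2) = x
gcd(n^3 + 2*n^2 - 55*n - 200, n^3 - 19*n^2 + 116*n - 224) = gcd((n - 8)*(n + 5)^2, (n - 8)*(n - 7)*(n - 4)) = n - 8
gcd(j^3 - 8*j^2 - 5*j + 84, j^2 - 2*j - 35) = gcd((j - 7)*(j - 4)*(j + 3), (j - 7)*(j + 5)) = j - 7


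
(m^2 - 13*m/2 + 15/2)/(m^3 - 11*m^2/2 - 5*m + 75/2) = (2*m - 3)/(2*m^2 - m - 15)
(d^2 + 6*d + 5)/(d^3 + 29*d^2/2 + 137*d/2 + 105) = 2*(d + 1)/(2*d^2 + 19*d + 42)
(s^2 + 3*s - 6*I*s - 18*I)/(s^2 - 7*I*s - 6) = (s + 3)/(s - I)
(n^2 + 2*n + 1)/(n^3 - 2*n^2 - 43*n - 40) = (n + 1)/(n^2 - 3*n - 40)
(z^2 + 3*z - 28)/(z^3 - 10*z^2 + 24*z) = (z + 7)/(z*(z - 6))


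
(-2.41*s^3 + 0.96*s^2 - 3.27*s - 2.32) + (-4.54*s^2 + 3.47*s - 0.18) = -2.41*s^3 - 3.58*s^2 + 0.2*s - 2.5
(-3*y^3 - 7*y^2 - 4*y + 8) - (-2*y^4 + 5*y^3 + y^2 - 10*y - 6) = 2*y^4 - 8*y^3 - 8*y^2 + 6*y + 14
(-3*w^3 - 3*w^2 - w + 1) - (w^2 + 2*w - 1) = -3*w^3 - 4*w^2 - 3*w + 2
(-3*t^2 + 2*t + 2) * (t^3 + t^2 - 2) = -3*t^5 - t^4 + 4*t^3 + 8*t^2 - 4*t - 4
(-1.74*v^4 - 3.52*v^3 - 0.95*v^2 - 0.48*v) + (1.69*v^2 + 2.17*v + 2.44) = -1.74*v^4 - 3.52*v^3 + 0.74*v^2 + 1.69*v + 2.44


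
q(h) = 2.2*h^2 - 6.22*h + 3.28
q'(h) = 4.4*h - 6.22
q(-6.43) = 134.23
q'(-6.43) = -34.51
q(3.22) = 6.06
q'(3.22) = 7.95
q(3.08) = 4.99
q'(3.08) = 7.33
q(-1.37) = 15.93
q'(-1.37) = -12.25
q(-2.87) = 39.25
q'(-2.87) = -18.85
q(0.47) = 0.84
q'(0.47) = -4.15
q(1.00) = -0.74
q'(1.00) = -1.82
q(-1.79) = 21.46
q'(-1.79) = -14.10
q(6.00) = 45.16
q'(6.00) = 20.18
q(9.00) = 125.50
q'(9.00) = 33.38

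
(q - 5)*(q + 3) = q^2 - 2*q - 15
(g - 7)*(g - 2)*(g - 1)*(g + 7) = g^4 - 3*g^3 - 47*g^2 + 147*g - 98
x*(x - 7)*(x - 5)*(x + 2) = x^4 - 10*x^3 + 11*x^2 + 70*x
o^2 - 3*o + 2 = (o - 2)*(o - 1)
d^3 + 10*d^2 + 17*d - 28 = (d - 1)*(d + 4)*(d + 7)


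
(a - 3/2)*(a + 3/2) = a^2 - 9/4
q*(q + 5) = q^2 + 5*q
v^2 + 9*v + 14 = (v + 2)*(v + 7)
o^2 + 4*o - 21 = (o - 3)*(o + 7)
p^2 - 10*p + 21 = (p - 7)*(p - 3)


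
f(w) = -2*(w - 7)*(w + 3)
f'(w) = 8 - 4*w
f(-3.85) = -18.44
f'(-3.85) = 23.40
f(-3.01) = -0.20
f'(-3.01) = 20.04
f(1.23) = 48.81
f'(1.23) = 3.08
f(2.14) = 49.96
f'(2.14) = -0.56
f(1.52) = 49.54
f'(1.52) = 1.92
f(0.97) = 47.88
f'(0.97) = 4.12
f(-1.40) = 26.88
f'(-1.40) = 13.60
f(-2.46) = 10.22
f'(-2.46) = 17.84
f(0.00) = 42.00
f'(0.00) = 8.00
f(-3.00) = 0.00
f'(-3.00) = 20.00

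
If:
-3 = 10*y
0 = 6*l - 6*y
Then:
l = -3/10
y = -3/10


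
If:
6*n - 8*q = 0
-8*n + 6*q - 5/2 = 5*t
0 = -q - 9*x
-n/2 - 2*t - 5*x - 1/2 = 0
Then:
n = -30/79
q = -45/158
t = -37/158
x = 5/158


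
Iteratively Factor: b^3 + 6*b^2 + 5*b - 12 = (b + 3)*(b^2 + 3*b - 4) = (b + 3)*(b + 4)*(b - 1)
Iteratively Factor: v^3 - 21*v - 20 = (v + 1)*(v^2 - v - 20) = (v - 5)*(v + 1)*(v + 4)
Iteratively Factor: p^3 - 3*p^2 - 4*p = (p)*(p^2 - 3*p - 4) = p*(p - 4)*(p + 1)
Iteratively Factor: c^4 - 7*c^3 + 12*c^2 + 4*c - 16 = (c + 1)*(c^3 - 8*c^2 + 20*c - 16) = (c - 2)*(c + 1)*(c^2 - 6*c + 8) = (c - 4)*(c - 2)*(c + 1)*(c - 2)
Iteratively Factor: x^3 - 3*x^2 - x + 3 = (x - 3)*(x^2 - 1) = (x - 3)*(x - 1)*(x + 1)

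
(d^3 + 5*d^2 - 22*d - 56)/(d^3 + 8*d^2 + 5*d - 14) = (d - 4)/(d - 1)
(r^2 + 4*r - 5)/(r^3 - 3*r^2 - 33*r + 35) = 1/(r - 7)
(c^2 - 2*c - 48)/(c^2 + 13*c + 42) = (c - 8)/(c + 7)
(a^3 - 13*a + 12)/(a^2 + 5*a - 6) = (a^2 + a - 12)/(a + 6)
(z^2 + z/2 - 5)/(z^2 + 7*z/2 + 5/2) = (z - 2)/(z + 1)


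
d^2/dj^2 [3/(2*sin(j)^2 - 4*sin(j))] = 3*(-2*sin(j) + 3 + 1/sin(j) - 6/sin(j)^2 + 4/sin(j)^3)/(sin(j) - 2)^3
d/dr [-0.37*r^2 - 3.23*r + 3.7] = -0.74*r - 3.23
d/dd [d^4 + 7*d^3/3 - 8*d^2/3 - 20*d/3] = 4*d^3 + 7*d^2 - 16*d/3 - 20/3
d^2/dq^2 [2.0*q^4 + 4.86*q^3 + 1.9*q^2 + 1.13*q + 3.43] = 24.0*q^2 + 29.16*q + 3.8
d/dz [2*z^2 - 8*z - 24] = 4*z - 8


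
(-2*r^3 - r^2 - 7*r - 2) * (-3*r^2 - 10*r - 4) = 6*r^5 + 23*r^4 + 39*r^3 + 80*r^2 + 48*r + 8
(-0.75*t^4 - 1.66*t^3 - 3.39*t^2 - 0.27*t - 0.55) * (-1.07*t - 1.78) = 0.8025*t^5 + 3.1112*t^4 + 6.5821*t^3 + 6.3231*t^2 + 1.0691*t + 0.979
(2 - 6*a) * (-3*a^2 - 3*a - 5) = 18*a^3 + 12*a^2 + 24*a - 10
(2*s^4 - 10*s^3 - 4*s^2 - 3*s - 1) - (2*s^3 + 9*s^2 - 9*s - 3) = 2*s^4 - 12*s^3 - 13*s^2 + 6*s + 2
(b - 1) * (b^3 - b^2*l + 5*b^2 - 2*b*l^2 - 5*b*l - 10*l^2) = b^4 - b^3*l + 4*b^3 - 2*b^2*l^2 - 4*b^2*l - 5*b^2 - 8*b*l^2 + 5*b*l + 10*l^2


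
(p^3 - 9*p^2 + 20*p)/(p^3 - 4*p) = (p^2 - 9*p + 20)/(p^2 - 4)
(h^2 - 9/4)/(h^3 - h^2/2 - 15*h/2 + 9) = (h + 3/2)/(h^2 + h - 6)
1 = 1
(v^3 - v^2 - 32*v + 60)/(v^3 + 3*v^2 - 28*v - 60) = (v - 2)/(v + 2)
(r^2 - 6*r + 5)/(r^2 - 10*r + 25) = (r - 1)/(r - 5)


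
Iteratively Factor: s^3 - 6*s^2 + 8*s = (s - 2)*(s^2 - 4*s) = s*(s - 2)*(s - 4)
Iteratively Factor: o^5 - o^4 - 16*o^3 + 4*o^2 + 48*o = (o + 3)*(o^4 - 4*o^3 - 4*o^2 + 16*o) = (o - 2)*(o + 3)*(o^3 - 2*o^2 - 8*o) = (o - 2)*(o + 2)*(o + 3)*(o^2 - 4*o) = (o - 4)*(o - 2)*(o + 2)*(o + 3)*(o)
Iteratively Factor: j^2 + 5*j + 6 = (j + 2)*(j + 3)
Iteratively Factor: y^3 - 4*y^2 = (y)*(y^2 - 4*y) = y^2*(y - 4)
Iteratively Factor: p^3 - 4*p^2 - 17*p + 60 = (p + 4)*(p^2 - 8*p + 15) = (p - 5)*(p + 4)*(p - 3)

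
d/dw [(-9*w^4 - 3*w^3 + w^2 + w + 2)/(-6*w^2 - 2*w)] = (27*w^5 + 18*w^4 + 3*w^3 + w^2 + 6*w + 1)/(w^2*(9*w^2 + 6*w + 1))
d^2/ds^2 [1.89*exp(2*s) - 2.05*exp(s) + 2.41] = (7.56*exp(s) - 2.05)*exp(s)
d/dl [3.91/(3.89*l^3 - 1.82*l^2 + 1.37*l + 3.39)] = (-45.6297*l^2 + 14.2324*l - 5.3567)/(3.89*l^3 - 1.82*l^2 + 1.37*l + 3.39)^2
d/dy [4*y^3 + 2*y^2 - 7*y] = 12*y^2 + 4*y - 7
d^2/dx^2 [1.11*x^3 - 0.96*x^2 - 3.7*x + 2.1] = 6.66*x - 1.92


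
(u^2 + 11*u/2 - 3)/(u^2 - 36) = (u - 1/2)/(u - 6)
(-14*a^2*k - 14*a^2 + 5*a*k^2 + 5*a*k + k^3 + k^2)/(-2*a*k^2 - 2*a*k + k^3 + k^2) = (7*a + k)/k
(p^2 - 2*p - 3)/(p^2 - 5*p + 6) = (p + 1)/(p - 2)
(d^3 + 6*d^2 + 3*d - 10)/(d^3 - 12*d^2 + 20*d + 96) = (d^2 + 4*d - 5)/(d^2 - 14*d + 48)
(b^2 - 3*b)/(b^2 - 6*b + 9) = b/(b - 3)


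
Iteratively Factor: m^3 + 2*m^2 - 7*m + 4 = (m + 4)*(m^2 - 2*m + 1) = (m - 1)*(m + 4)*(m - 1)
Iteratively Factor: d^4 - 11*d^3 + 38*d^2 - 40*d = (d - 2)*(d^3 - 9*d^2 + 20*d) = (d - 5)*(d - 2)*(d^2 - 4*d) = (d - 5)*(d - 4)*(d - 2)*(d)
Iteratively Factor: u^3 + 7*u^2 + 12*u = (u + 3)*(u^2 + 4*u) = u*(u + 3)*(u + 4)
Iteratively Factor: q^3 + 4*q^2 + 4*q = (q + 2)*(q^2 + 2*q) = q*(q + 2)*(q + 2)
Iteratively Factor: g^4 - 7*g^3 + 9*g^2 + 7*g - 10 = (g - 1)*(g^3 - 6*g^2 + 3*g + 10) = (g - 5)*(g - 1)*(g^2 - g - 2) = (g - 5)*(g - 2)*(g - 1)*(g + 1)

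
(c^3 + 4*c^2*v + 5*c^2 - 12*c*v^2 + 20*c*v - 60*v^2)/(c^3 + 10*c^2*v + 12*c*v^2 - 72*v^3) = (c + 5)/(c + 6*v)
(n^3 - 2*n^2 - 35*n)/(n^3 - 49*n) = (n + 5)/(n + 7)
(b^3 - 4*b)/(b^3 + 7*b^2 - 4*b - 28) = b/(b + 7)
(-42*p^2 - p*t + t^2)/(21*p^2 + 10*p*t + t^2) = (-42*p^2 - p*t + t^2)/(21*p^2 + 10*p*t + t^2)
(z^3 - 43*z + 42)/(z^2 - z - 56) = (z^2 - 7*z + 6)/(z - 8)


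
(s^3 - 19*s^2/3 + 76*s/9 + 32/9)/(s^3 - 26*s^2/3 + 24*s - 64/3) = (s + 1/3)/(s - 2)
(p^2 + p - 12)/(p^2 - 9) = (p + 4)/(p + 3)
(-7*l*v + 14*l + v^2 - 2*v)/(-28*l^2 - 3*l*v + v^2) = (v - 2)/(4*l + v)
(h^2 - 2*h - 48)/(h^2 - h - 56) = (h + 6)/(h + 7)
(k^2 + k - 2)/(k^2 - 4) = (k - 1)/(k - 2)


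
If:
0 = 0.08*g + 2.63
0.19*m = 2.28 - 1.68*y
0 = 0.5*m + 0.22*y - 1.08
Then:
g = -32.88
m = 1.64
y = 1.17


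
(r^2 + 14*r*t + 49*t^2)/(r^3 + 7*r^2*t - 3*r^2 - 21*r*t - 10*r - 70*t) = (r + 7*t)/(r^2 - 3*r - 10)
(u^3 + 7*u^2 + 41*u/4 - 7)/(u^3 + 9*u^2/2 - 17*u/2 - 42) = (u - 1/2)/(u - 3)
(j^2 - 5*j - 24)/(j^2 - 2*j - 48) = (j + 3)/(j + 6)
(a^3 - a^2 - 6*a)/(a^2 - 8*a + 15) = a*(a + 2)/(a - 5)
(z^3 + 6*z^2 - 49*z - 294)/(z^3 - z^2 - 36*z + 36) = (z^2 - 49)/(z^2 - 7*z + 6)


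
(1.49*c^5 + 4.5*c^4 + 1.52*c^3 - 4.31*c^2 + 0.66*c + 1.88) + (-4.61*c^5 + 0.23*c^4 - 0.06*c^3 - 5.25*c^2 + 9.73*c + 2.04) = -3.12*c^5 + 4.73*c^4 + 1.46*c^3 - 9.56*c^2 + 10.39*c + 3.92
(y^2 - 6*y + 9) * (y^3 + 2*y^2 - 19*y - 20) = y^5 - 4*y^4 - 22*y^3 + 112*y^2 - 51*y - 180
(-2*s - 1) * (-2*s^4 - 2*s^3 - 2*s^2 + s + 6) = 4*s^5 + 6*s^4 + 6*s^3 - 13*s - 6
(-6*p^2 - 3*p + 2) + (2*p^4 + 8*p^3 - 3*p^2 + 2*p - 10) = 2*p^4 + 8*p^3 - 9*p^2 - p - 8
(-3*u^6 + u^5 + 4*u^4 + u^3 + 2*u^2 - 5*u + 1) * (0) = 0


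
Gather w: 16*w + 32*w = 48*w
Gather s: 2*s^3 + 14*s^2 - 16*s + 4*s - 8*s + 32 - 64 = 2*s^3 + 14*s^2 - 20*s - 32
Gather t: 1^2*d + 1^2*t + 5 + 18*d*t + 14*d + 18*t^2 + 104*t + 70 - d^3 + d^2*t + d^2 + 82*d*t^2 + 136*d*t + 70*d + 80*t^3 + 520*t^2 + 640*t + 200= -d^3 + d^2 + 85*d + 80*t^3 + t^2*(82*d + 538) + t*(d^2 + 154*d + 745) + 275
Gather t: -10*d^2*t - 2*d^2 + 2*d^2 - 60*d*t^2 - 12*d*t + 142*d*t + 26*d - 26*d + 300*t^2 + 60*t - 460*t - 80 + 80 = t^2*(300 - 60*d) + t*(-10*d^2 + 130*d - 400)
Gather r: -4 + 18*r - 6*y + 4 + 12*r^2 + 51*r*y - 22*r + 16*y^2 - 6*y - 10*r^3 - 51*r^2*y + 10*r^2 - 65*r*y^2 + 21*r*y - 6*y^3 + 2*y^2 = -10*r^3 + r^2*(22 - 51*y) + r*(-65*y^2 + 72*y - 4) - 6*y^3 + 18*y^2 - 12*y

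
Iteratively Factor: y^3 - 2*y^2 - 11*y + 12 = (y - 4)*(y^2 + 2*y - 3) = (y - 4)*(y - 1)*(y + 3)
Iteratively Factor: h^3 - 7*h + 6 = (h - 2)*(h^2 + 2*h - 3) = (h - 2)*(h + 3)*(h - 1)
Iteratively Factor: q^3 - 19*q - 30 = (q + 2)*(q^2 - 2*q - 15) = (q + 2)*(q + 3)*(q - 5)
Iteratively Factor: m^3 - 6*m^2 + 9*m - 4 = (m - 1)*(m^2 - 5*m + 4) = (m - 4)*(m - 1)*(m - 1)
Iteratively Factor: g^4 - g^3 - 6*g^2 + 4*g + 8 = (g + 1)*(g^3 - 2*g^2 - 4*g + 8) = (g + 1)*(g + 2)*(g^2 - 4*g + 4) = (g - 2)*(g + 1)*(g + 2)*(g - 2)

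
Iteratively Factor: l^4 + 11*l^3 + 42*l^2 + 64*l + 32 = (l + 4)*(l^3 + 7*l^2 + 14*l + 8) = (l + 1)*(l + 4)*(l^2 + 6*l + 8) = (l + 1)*(l + 4)^2*(l + 2)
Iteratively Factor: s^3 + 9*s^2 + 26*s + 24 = (s + 4)*(s^2 + 5*s + 6) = (s + 3)*(s + 4)*(s + 2)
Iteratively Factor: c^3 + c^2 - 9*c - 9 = (c - 3)*(c^2 + 4*c + 3) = (c - 3)*(c + 1)*(c + 3)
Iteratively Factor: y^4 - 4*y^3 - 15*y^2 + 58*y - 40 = (y + 4)*(y^3 - 8*y^2 + 17*y - 10) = (y - 1)*(y + 4)*(y^2 - 7*y + 10) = (y - 5)*(y - 1)*(y + 4)*(y - 2)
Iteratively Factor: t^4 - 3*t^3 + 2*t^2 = (t)*(t^3 - 3*t^2 + 2*t) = t*(t - 1)*(t^2 - 2*t) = t^2*(t - 1)*(t - 2)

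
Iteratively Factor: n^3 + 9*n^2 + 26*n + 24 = (n + 4)*(n^2 + 5*n + 6) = (n + 3)*(n + 4)*(n + 2)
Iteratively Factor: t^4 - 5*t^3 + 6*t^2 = (t)*(t^3 - 5*t^2 + 6*t) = t*(t - 2)*(t^2 - 3*t) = t*(t - 3)*(t - 2)*(t)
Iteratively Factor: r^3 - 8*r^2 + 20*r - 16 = (r - 2)*(r^2 - 6*r + 8) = (r - 4)*(r - 2)*(r - 2)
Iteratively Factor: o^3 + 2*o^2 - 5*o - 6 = (o + 1)*(o^2 + o - 6) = (o + 1)*(o + 3)*(o - 2)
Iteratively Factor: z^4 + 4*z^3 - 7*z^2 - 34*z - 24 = (z + 4)*(z^3 - 7*z - 6) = (z + 2)*(z + 4)*(z^2 - 2*z - 3) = (z - 3)*(z + 2)*(z + 4)*(z + 1)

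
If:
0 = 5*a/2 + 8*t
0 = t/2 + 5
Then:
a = 32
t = -10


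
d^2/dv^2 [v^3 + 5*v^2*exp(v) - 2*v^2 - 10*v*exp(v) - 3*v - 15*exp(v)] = 5*v^2*exp(v) + 10*v*exp(v) + 6*v - 25*exp(v) - 4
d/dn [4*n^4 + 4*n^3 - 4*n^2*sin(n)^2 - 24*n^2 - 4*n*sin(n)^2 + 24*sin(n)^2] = 16*n^3 - 4*n^2*sin(2*n) + 12*n^2 + 4*sqrt(2)*n*cos(2*n + pi/4) - 52*n + 24*sin(2*n) + 2*cos(2*n) - 2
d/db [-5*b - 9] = -5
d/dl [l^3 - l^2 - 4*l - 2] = 3*l^2 - 2*l - 4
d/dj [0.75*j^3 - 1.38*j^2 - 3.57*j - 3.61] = 2.25*j^2 - 2.76*j - 3.57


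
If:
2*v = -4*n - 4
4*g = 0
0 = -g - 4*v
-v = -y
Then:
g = 0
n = -1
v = 0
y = 0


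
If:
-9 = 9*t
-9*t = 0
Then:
No Solution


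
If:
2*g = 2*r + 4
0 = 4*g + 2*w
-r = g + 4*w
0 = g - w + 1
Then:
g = -1/3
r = -7/3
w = 2/3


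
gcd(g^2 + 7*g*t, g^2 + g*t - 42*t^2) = g + 7*t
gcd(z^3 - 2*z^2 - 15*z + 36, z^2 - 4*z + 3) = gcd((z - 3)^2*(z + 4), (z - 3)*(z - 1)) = z - 3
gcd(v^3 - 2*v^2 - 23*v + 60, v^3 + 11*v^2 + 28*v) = 1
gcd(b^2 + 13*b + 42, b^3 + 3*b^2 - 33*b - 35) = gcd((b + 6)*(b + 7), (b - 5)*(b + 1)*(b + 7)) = b + 7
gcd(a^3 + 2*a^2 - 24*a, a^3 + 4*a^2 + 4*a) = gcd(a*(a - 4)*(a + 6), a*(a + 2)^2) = a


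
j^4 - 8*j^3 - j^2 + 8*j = j*(j - 8)*(j - 1)*(j + 1)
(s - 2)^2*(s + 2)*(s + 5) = s^4 + 3*s^3 - 14*s^2 - 12*s + 40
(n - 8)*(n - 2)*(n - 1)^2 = n^4 - 12*n^3 + 37*n^2 - 42*n + 16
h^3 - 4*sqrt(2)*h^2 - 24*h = h*(h - 6*sqrt(2))*(h + 2*sqrt(2))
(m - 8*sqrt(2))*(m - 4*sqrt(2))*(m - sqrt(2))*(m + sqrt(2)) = m^4 - 12*sqrt(2)*m^3 + 62*m^2 + 24*sqrt(2)*m - 128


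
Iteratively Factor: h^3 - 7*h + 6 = (h + 3)*(h^2 - 3*h + 2) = (h - 1)*(h + 3)*(h - 2)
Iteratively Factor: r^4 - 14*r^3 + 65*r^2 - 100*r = (r - 5)*(r^3 - 9*r^2 + 20*r) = (r - 5)^2*(r^2 - 4*r) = r*(r - 5)^2*(r - 4)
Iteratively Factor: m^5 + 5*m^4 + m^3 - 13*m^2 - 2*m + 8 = (m + 1)*(m^4 + 4*m^3 - 3*m^2 - 10*m + 8) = (m - 1)*(m + 1)*(m^3 + 5*m^2 + 2*m - 8) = (m - 1)*(m + 1)*(m + 2)*(m^2 + 3*m - 4) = (m - 1)^2*(m + 1)*(m + 2)*(m + 4)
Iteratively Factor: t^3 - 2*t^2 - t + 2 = (t + 1)*(t^2 - 3*t + 2) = (t - 1)*(t + 1)*(t - 2)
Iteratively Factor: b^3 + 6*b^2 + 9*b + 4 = (b + 1)*(b^2 + 5*b + 4) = (b + 1)^2*(b + 4)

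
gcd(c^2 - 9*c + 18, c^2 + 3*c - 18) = c - 3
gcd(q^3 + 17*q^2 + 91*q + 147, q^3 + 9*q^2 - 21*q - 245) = q^2 + 14*q + 49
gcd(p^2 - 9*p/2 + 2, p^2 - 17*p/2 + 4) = p - 1/2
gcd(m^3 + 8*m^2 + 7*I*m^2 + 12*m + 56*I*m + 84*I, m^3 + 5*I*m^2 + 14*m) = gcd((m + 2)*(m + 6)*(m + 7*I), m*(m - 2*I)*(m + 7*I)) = m + 7*I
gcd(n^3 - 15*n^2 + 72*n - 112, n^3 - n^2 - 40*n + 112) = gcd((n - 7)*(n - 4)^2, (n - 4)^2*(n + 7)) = n^2 - 8*n + 16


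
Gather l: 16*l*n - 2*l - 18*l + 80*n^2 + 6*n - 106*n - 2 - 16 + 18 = l*(16*n - 20) + 80*n^2 - 100*n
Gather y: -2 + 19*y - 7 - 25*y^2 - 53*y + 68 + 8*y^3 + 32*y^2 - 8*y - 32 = 8*y^3 + 7*y^2 - 42*y + 27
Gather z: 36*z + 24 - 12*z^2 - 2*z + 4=-12*z^2 + 34*z + 28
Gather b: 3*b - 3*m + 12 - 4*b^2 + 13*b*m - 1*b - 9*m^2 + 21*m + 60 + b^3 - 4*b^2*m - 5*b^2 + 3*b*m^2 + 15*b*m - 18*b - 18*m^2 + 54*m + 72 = b^3 + b^2*(-4*m - 9) + b*(3*m^2 + 28*m - 16) - 27*m^2 + 72*m + 144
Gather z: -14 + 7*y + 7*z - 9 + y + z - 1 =8*y + 8*z - 24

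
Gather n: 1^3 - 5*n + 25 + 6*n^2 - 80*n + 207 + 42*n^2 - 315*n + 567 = 48*n^2 - 400*n + 800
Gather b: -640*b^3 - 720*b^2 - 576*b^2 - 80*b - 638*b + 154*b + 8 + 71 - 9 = -640*b^3 - 1296*b^2 - 564*b + 70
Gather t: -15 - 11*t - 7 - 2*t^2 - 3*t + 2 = -2*t^2 - 14*t - 20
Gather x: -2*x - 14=-2*x - 14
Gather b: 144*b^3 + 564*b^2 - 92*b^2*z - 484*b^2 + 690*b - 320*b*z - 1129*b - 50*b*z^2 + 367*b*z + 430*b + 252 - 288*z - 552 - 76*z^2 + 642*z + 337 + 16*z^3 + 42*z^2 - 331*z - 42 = 144*b^3 + b^2*(80 - 92*z) + b*(-50*z^2 + 47*z - 9) + 16*z^3 - 34*z^2 + 23*z - 5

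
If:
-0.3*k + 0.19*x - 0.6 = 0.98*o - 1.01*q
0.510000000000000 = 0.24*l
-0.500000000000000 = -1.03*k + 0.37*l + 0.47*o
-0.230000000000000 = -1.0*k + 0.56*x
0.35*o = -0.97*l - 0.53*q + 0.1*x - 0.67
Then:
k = -0.45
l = 2.12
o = -3.72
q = -2.92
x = -1.21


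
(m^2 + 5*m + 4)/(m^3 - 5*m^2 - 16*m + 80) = (m + 1)/(m^2 - 9*m + 20)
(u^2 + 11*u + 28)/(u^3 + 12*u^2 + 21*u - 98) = (u + 4)/(u^2 + 5*u - 14)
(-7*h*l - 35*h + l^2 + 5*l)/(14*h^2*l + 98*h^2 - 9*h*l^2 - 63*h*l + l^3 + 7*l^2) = (-l - 5)/(2*h*l + 14*h - l^2 - 7*l)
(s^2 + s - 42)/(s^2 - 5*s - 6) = (s + 7)/(s + 1)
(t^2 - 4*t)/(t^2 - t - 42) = t*(4 - t)/(-t^2 + t + 42)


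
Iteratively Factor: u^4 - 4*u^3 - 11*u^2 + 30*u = (u)*(u^3 - 4*u^2 - 11*u + 30) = u*(u - 5)*(u^2 + u - 6) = u*(u - 5)*(u + 3)*(u - 2)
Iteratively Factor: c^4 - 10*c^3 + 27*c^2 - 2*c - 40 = (c - 4)*(c^3 - 6*c^2 + 3*c + 10) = (c - 4)*(c + 1)*(c^2 - 7*c + 10) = (c - 5)*(c - 4)*(c + 1)*(c - 2)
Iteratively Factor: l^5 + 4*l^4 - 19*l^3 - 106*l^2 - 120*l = (l + 4)*(l^4 - 19*l^2 - 30*l) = (l - 5)*(l + 4)*(l^3 + 5*l^2 + 6*l) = l*(l - 5)*(l + 4)*(l^2 + 5*l + 6) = l*(l - 5)*(l + 2)*(l + 4)*(l + 3)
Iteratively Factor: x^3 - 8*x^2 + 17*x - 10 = (x - 2)*(x^2 - 6*x + 5) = (x - 2)*(x - 1)*(x - 5)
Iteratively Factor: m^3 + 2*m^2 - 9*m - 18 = (m - 3)*(m^2 + 5*m + 6) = (m - 3)*(m + 2)*(m + 3)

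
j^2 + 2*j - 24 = (j - 4)*(j + 6)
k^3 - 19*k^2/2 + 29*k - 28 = (k - 4)*(k - 7/2)*(k - 2)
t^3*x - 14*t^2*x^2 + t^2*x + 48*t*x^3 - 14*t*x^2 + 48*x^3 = (t - 8*x)*(t - 6*x)*(t*x + x)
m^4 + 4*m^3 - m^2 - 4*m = m*(m - 1)*(m + 1)*(m + 4)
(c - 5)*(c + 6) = c^2 + c - 30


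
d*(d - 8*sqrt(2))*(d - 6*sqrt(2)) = d^3 - 14*sqrt(2)*d^2 + 96*d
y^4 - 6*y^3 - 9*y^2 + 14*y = y*(y - 7)*(y - 1)*(y + 2)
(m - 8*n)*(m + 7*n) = m^2 - m*n - 56*n^2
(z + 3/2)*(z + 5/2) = z^2 + 4*z + 15/4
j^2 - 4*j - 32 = (j - 8)*(j + 4)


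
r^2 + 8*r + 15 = (r + 3)*(r + 5)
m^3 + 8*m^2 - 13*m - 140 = (m - 4)*(m + 5)*(m + 7)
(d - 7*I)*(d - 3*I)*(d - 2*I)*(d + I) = d^4 - 11*I*d^3 - 29*d^2 + I*d - 42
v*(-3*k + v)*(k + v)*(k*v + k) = -3*k^3*v^2 - 3*k^3*v - 2*k^2*v^3 - 2*k^2*v^2 + k*v^4 + k*v^3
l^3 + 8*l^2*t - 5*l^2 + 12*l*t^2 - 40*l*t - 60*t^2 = (l - 5)*(l + 2*t)*(l + 6*t)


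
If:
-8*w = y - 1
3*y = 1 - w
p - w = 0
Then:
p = 2/23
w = 2/23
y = 7/23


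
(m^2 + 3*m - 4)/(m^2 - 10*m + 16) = (m^2 + 3*m - 4)/(m^2 - 10*m + 16)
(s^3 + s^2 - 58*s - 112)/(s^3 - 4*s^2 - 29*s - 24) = (s^2 + 9*s + 14)/(s^2 + 4*s + 3)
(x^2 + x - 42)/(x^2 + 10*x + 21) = (x - 6)/(x + 3)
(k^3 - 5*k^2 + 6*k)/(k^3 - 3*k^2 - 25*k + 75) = k*(k - 2)/(k^2 - 25)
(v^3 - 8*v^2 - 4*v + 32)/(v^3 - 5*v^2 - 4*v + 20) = (v - 8)/(v - 5)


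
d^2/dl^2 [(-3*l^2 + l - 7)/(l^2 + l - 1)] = 4*(2*l^3 - 15*l^2 - 9*l - 8)/(l^6 + 3*l^5 - 5*l^3 + 3*l - 1)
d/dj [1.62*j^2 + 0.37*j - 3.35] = 3.24*j + 0.37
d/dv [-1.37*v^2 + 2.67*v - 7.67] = 2.67 - 2.74*v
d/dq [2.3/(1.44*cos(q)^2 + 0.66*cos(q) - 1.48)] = (6.624*cos(q) + 1.518)*sin(q)/(1.44*cos(q)^2 + 0.66*cos(q) - 1.48)^2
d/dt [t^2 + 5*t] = 2*t + 5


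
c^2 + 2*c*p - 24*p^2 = (c - 4*p)*(c + 6*p)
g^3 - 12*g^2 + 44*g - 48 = (g - 6)*(g - 4)*(g - 2)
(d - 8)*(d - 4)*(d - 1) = d^3 - 13*d^2 + 44*d - 32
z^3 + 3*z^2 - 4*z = z*(z - 1)*(z + 4)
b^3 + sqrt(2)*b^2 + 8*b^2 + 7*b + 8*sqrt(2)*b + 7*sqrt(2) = (b + 1)*(b + 7)*(b + sqrt(2))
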